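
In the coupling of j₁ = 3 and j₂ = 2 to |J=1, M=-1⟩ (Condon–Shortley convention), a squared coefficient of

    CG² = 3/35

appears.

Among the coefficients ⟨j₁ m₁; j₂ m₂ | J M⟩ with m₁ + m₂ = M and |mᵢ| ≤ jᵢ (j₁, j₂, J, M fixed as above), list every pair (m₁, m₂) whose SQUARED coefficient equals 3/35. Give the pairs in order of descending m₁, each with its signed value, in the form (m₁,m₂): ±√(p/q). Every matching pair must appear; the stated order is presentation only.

(0,-1): −√(3/35)

Admissible pairs with m₁+m₂ = M = -1: (-3,2), (-2,1), (-1,0), (0,-1), (1,-2)
  (m₁,m₂)=(1,-2): CG² = 1/35, CG = +√(1/35)
  (m₁,m₂)=(0,-1): CG² = 3/35, CG = −√(3/35)   ← matches the target
  (m₁,m₂)=(-1,0): CG² = 6/35, CG = +√(6/35)
  (m₁,m₂)=(-2,1): CG² = 2/7, CG = −√(2/7)
  (m₁,m₂)=(-3,2): CG² = 3/7, CG = +√(3/7)
Pairs with CG² = 3/35: (0,-1): −√(3/35)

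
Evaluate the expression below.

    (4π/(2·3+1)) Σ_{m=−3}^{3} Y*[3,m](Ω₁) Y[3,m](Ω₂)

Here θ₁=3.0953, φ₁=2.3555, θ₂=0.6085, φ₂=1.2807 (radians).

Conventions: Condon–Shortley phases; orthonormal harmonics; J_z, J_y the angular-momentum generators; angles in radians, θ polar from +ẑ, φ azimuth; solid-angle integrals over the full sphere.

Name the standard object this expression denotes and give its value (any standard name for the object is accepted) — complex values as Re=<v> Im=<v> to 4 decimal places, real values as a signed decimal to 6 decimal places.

This sum is the spherical-harmonic addition theorem: it equals the Legendre polynomial P_l(cos γ) of the angle γ between the two directions.
Term-by-term m-sum for l=3 (normalisation 4π/7 = 1.795196):
  term(m=-3) = -0.000003-0.000000i   from Y*(Ω₁)=+0.000029+0.000029i, Y(Ω₂)=-0.059582+0.050237i
  term(m=-2) = +0.000328-0.000501i   from Y*(Ω₁)=+0.000003+0.002186i, Y(Ω₂)=-0.229171-0.150209i
  term(m=-1) = +0.012412+0.022937i   from Y*(Ω₁)=-0.042158+0.042217i, Y(Ω₂)=+0.125038-0.418863i
  term(m=+0) = -0.083139-0.000000i   from Y*(Ω₁)=-0.741562-0.000000i, Y(Ω₂)=+0.112114+0.000000i
  term(m=+1) = +0.012412-0.022937i   from Y*(Ω₁)=+0.042158+0.042217i, Y(Ω₂)=-0.125038-0.418863i
  term(m=+2) = +0.000328+0.000501i   from Y*(Ω₁)=+0.000003-0.002186i, Y(Ω₂)=-0.229171+0.150209i
  term(m=+3) = -0.000003+0.000000i   from Y*(Ω₁)=-0.000029+0.000029i, Y(Ω₂)=+0.059582+0.050237i
Σ over m = -0.057667-0.000000i; ×(4π/7) → -0.103524-0.000000i. Real part: -0.103524

Legendre polynomial (addition theorem), -0.103524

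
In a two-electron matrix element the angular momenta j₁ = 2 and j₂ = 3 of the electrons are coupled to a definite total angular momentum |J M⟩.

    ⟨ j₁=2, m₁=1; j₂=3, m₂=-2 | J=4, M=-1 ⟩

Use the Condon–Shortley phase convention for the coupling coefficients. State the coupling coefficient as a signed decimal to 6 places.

+√(7/20) ≈ +0.591608

√[9·1!3!5!/10! · 3!1!1!5!3!5!] = √(6480/7)
  +(−1)^0/∏(0,1,1,1,2,4)! = 1/48  (running 1/48)
  +(−1)^1/∏(1,0,0,0,3,5)! = -1/720  (running 7/360)
⟨..|..⟩ = √(6480/7)·(7/360) = +0.591608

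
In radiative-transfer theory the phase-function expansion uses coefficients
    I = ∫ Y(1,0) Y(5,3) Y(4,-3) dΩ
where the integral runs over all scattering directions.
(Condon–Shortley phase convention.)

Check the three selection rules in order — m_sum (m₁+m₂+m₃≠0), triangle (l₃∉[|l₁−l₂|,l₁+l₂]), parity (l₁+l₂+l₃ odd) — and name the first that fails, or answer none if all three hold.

Σmᵢ = 0  ✓
l₃∈[|l₁−l₂|,l₁+l₂]=[4,6], have l₃=4  ✓
Σlᵢ = 10 ⇒ even  ✓

none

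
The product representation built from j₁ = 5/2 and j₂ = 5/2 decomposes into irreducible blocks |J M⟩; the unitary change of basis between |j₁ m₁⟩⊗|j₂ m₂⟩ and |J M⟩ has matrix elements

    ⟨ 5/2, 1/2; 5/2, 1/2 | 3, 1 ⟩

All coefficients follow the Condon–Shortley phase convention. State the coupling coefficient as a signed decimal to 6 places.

-0.516398  (= −√(4/15))

triangle: 2!*3!*3!/9! = 72/362880
(j±m)!: 3!*2!*3!*2!*4!*2! = 6912
prefactor² = (2J+1)*Δ*N² = 48/5
  k=0: +1/(0!*2!*2!*3!*1!*0!) = 1/24
  k=1: −1/(1!*1!*1!*2!*2!*1!) = -1/4
  k=2: +1/(2!*0!*0!*1!*3!*2!) = 1/24
Σ = -1/6  ⇒  CG² = 48/5*(-1/6)² = 4/15
CG = −√(4/15) = -0.516398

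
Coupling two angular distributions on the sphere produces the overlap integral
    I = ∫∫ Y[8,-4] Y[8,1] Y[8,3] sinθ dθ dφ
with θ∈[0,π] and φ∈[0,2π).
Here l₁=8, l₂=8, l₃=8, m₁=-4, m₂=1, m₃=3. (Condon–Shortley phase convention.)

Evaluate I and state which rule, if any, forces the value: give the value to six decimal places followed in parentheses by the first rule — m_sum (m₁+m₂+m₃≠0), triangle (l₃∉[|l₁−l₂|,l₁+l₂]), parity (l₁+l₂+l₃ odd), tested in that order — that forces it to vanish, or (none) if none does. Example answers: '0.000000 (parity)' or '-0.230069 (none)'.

m-sum 0 ✓  L=24 even ✓  0≤8≤16 ✓
Π(2lᵢ+1) = 17×17×17 = 4913
triangle coeff Δ(8,8,8) = 1/236637794250
Σ_t [0,8]: t=0:+1/65548320768000 t=1:−1/128024064000 t=2:+1/2985984000 t=3:−1/373248000 t=4:+1/191102976 t=5:−1/373248000 t=6:+1/2985984000 t=7:−1/128024064000 t=8:+1/65548320768000 = 11/20808990720
(3j)²=490/96577 [(8 8 8; 0 0 0)], sign=+1
Σ_t [4,8]: t=4:+1/16721510400 t=5:−1/2090188800 t=6:+1/1492992000 t=7:−1/5225472000 t=8:+1/117050572800 = 1/14631321600
(3j)²=192/96577 [(8 8 8; -4 1 3)], sign=-1
⇒ 4πI² = 1599360/32273761
I = (-1)√(1599360/32273761/(4π)) = -0.06279765
No selection rule forces the value: the integral is nonzero (none).

-0.062798 (none)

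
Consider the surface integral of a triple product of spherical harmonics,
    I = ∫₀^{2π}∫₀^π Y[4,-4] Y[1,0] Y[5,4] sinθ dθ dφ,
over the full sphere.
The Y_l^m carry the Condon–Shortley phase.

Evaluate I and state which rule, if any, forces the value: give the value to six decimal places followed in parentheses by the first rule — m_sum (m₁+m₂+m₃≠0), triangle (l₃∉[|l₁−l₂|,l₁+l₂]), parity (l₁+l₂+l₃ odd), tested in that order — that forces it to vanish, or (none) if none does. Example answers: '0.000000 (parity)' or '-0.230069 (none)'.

Rules hold: Σm=0, L=10 even, 3≤5≤5.
N = 9·3·11 = 297
Δ = 0!·8!·2!/11! = 1/495
Racah Σ t=0..0: t=0:+1/576 = 1/576
⇒ 3j(4 1 5; 0 0 0)² = 5/99, sgn -1
Racah Σ t=0..0: t=0:+1/40320 = 1/40320
⇒ 3j(4 1 5; -4 0 4)² = 1/55, sgn -1
4πI² = N·(3j₀)²·(3jₘ)² = 3/11
I = +1·√(0.272727/4π) = 0.14731920
No selection rule forces the value: the integral is nonzero (none).

0.147319 (none)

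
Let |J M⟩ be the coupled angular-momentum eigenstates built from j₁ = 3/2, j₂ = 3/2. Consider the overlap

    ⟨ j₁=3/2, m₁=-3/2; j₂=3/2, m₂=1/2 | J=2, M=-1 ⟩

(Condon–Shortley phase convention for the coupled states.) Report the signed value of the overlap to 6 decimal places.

-0.707107  (= −√(1/2))

√[5·1!2!2!/6! · 0!3!2!1!1!3!] = √(2)
  +(−1)^1/∏(1,0,2,1,0,1)! = -1/2  (running -1/2)
⟨..|..⟩ = √(2)·(-1/2) = -0.707107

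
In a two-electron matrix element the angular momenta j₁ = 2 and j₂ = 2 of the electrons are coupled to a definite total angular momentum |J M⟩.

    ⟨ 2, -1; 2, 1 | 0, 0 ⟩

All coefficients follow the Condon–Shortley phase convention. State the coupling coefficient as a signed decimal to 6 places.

√[1·4!0!0!/5! · 1!3!3!1!0!0!] = √(36/5)
  +(−1)^3/∏(3,1,0,0,0,0)! = -1/6  (running -1/6)
⟨..|..⟩ = √(36/5)·(-1/6) = -0.447214

−√(1/5) = -0.447214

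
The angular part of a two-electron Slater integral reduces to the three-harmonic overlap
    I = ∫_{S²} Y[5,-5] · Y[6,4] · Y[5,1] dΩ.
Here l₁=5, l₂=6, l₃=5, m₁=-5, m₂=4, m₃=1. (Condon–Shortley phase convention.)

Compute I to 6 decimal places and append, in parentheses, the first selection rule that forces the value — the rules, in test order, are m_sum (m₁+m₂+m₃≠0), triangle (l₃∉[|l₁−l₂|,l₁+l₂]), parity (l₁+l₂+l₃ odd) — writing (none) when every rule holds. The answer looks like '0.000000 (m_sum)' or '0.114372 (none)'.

m-sum 0 ✓  L=16 even ✓  1≤5≤11 ✓
Π(2lᵢ+1) = 11×13×11 = 1573
triangle coeff Δ(5,6,5) = 1/28588560
Σ_t [1,5]: t=1:−1/345600 t=2:+1/13824 t=3:−1/5184 t=4:+1/13824 t=5:−1/345600 = -7/129600
(3j)²=80/7293 [(5 6 5; 0 0 0)], sign=+1
Σ_t [6,6]: t=6:+1/829440 = 1/829440
(3j)²=225/9724 [(5 6 5; -5 4 1)], sign=+1
⇒ 4πI² = 1500/3757
I = (+1)√(1500/3757/(4π)) = 0.17824613
No selection rule forces the value: the integral is nonzero (none).

0.178246 (none)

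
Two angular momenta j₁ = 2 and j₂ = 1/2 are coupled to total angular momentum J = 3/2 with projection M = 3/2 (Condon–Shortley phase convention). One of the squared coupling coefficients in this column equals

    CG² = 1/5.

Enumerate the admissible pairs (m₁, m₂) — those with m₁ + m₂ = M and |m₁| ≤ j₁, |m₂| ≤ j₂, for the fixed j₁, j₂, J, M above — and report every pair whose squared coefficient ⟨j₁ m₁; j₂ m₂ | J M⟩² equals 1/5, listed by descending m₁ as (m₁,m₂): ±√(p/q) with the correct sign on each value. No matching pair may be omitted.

(1,1/2): −√(1/5)

Admissible pairs with m₁+m₂ = M = 3/2: (1,1/2), (2,-1/2)
  (m₁,m₂)=(2,-1/2): CG² = 4/5, CG = +√(4/5)
  (m₁,m₂)=(1,1/2): CG² = 1/5, CG = −√(1/5)   ← matches the target
Pairs with CG² = 1/5: (1,1/2): −√(1/5)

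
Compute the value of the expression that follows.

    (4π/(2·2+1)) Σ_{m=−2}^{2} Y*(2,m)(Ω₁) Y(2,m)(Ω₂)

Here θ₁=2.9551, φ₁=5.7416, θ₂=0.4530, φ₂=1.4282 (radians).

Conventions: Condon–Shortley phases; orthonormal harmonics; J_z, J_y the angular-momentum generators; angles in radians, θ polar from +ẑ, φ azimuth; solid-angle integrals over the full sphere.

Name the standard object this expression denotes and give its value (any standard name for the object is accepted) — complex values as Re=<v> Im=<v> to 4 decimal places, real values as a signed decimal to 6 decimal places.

Legendre polynomial (addition theorem), +0.756038

This sum is the spherical-harmonic addition theorem: it equals the Legendre polynomial P_l(cos γ) of the angle γ between the two directions.
Expand P_2 via completeness: Σ_{m} conj(Y_{2,m}) at Ω₁ times Y_{2,m} at Ω₂ —
  m=-2: (0.00622 - 0.01173j) × (-0.07100 - 0.02082j) = -0.00069 + 0.00070j  (running Σ = -0.00069 + 0.00070j)
  m=-1: (-0.12061 + 0.07256j) × (0.04320 - 0.30093j) = 0.01662 + 0.03943j  (running Σ = 0.01594 + 0.04013j)
  m=0: (0.59826 + 0.00000j) × (0.44954 + 0.00000j) = 0.26894 + 0.00000j  (running Σ = 0.28488 + 0.04013j)
  m=1: (0.12061 + 0.07256j) × (-0.04320 - 0.30093j) = 0.01662 - 0.03943j  (running Σ = 0.30150 + 0.00070j)
  m=2: (0.00622 + 0.01173j) × (-0.07100 + 0.02082j) = -0.00069 - 0.00070j  (running Σ = 0.30082 + 0.00000j)
Σ over m = 0.30082 + 0.00000j; ×(4π/5) → 0.75604 + 0.00000j. Real part: 0.756038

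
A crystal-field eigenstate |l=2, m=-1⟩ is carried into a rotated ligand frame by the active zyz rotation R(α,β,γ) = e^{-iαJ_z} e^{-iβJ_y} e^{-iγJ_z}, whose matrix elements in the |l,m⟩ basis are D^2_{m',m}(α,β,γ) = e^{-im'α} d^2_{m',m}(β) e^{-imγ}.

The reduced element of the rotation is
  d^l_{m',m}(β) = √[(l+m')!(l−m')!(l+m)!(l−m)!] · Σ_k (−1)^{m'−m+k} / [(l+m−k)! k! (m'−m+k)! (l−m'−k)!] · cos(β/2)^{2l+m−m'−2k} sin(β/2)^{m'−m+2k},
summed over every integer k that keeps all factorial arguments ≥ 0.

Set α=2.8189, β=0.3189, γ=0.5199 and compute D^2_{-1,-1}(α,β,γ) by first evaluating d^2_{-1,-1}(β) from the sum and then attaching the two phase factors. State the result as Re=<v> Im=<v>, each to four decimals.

Re=-0.8595 Im=-0.1717

Split into d^2_{-1,-1}(β=0.3189) × two z-phases.
With c≡cos(β/2)=0.987315 and s≡sin(β/2)=0.158775, N=[1·6·1·6]^{1/2}=6.000000
k: max(0,(-1)−(-1))=0 … min(2+(-1),2−(-1))=1
  k=0: (−1)^0·6.0000/(6)·0.9873^4·0.1588^0 = +0.950216
  k=1: (−1)^1·6.0000/(2)·0.9873^2·0.1588^2 = -0.073722
d^2_{-1,-1}(0.3189) = +0.950216 -0.073722 = +0.876494
D = (-0.948385+0.317121i)·(+0.876494)·(+0.867869+0.496793i) = -0.859506-0.171733i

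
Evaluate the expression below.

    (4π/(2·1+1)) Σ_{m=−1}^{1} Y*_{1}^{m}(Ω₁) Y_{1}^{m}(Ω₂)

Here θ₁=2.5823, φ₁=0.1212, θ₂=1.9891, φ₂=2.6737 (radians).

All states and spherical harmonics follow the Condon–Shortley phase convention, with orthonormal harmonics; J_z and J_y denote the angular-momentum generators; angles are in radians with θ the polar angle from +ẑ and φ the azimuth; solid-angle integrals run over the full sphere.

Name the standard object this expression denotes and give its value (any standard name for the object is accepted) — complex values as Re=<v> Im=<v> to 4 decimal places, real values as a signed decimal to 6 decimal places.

This sum is the spherical-harmonic addition theorem: it equals the Legendre polynomial P_l(cos γ) of the angle γ between the two directions.
Addition theorem: P_1(cos γ) = (4π/3) Σ_m Y*_{lm}(Ω₁) Y_{lm}(Ω₂), m = −1…1:
  [-1]  conj(Y_{1,-1})(Ω₁) = +0.181970+0.022163i ; Y_{1,-1}(Ω₂) = -0.281774-0.142385i ; Δ = -0.048119-0.032155i
  [+0]  conj(Y_{1,0})(Ω₁) = -0.414154-0.000000i ; Y_{1,0}(Ω₂) = -0.198476+0.000000i ; Δ = +0.082200+0.000000i
  [+1]  conj(Y_{1,1})(Ω₁) = -0.181970+0.022163i ; Y_{1,1}(Ω₂) = +0.281774-0.142385i ; Δ = -0.048119+0.032155i
Total Σ_m = -0.014038+0.000000i. Multiply by 4.188790: -0.058800+0.000000i. P_1(cos γ) = -0.058800

Legendre polynomial (addition theorem), -0.058800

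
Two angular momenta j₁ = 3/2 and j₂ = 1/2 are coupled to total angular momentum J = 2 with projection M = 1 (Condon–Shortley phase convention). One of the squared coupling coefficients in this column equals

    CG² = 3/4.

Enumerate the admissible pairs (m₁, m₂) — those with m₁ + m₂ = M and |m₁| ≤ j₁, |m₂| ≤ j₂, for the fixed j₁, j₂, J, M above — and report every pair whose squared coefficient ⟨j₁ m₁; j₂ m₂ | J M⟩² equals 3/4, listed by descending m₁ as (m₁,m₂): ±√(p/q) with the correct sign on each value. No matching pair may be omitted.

(1/2,1/2): +√(3/4)

Admissible pairs with m₁+m₂ = M = 1: (1/2,1/2), (3/2,-1/2)
  (m₁,m₂)=(3/2,-1/2): CG² = 1/4, CG = +√(1/4)
  (m₁,m₂)=(1/2,1/2): CG² = 3/4, CG = +√(3/4)   ← matches the target
Pairs with CG² = 3/4: (1/2,1/2): +√(3/4)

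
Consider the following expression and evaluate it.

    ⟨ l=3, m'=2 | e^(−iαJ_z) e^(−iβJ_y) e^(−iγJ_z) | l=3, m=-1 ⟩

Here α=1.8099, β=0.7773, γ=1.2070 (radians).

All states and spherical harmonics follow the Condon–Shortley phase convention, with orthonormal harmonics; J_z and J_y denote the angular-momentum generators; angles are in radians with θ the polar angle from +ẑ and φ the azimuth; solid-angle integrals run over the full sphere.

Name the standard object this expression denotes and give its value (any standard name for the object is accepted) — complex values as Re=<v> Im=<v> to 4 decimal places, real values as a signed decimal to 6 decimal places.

Wigner D-matrix element, Re=0.1864 Im=0.1664

This is a Wigner D-matrix element — the rotation-matrix element ⟨l m'| R(α,β,γ) |l m⟩ in the angular-momentum basis.
D^3_{2,-1}(1.8099,0.7773,1.2070) = e^{-i·2·1.8099}·d^3_{2,-1}(0.7773)·e^{-i·-1·1.2070}. Compute d first:
c=cos(0.777300/2)=0.925421, s=sin(0.777300/2)=0.378939; N=√[120·1·2·24]=75.894664
Admissible k: 0..1 (factorial args all ≥0)
  k=0: (−1)^3·75.8947/(12)·0.9254^3·0.3789^3 = -0.272746
  k=1: (−1)^4·75.8947/(24)·0.9254^1·0.3789^5 = +0.022866
d^3_{2,-1}(0.7773) = -0.272746 +0.022866 = -0.249880
Phases: e^{-i·(2)·1.8099}=-0.887821+0.460188i, e^{-i·(-1)·1.2070}=+0.355825+0.934553i ⇒ D=+0.186405+0.166412i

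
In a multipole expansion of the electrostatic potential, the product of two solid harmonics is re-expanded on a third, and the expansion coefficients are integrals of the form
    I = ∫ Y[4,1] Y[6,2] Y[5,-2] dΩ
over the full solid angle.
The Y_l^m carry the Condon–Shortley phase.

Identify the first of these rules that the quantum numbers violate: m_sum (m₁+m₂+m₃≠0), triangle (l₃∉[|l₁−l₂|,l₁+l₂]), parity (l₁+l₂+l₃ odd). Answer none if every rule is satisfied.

m_sum

m₁+m₂+m₃ = 1 + 2 − 2 = 1  ✗
triangle: |4−6|=2 ≤ l₃=5 ≤ 4+6=10
parity: l₁+l₂+l₃ = 15 is odd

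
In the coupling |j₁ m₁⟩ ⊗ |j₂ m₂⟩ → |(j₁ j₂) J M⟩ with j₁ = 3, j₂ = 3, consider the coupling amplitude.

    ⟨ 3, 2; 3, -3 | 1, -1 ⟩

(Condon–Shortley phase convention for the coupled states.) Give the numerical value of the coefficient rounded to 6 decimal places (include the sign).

+√(3/28) = +0.327327

√[3·5!1!1!/8! · 5!1!0!6!0!2!] = √(10800/7)
  +(−1)^0/∏(0,5,1,0,0,1)! = 1/120  (running 1/120)
⟨..|..⟩ = √(10800/7)·(1/120) = +0.327327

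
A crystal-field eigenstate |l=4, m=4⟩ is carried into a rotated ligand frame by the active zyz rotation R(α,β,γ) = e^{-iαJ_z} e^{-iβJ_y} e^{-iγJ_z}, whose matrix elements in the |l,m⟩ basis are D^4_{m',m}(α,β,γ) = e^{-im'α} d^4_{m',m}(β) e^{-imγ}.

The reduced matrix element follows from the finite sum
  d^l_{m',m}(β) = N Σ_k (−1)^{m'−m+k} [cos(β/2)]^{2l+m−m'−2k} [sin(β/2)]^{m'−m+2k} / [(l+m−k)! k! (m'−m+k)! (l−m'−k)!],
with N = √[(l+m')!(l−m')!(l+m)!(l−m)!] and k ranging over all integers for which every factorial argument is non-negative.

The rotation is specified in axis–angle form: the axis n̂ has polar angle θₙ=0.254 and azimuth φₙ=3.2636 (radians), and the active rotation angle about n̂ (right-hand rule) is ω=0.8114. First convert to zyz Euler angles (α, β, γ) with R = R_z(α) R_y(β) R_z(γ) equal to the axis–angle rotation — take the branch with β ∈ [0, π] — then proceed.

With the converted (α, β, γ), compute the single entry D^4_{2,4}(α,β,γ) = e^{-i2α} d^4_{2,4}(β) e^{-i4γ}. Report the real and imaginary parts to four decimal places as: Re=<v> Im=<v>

Re=0.0264 Im=0.0431

Axis–angle → zyz. n̂ = (sinθₙcosφₙ, sinθₙsinφₙ, cosθₙ) = (-0.249410, -0.030582, +0.967915), ω = 0.8114.
R = I cosω + sinω [n̂]ₓ + (1−cosω) n̂n̂ᵀ gives
  R = [+0.707862, -0.699606, -0.097382; +0.704358, +0.688775, +0.171664; -0.053023, -0.190106, +0.980331]
β = atan2(√(R₁₃²+R₂₃²), R₃₃) = 0.198666; α = atan2(R₂₃, R₁₃) mod 2π = 2.086811; γ = atan2(R₃₂, −R₃₁) mod 2π = 4.984389
D^4_{2,4}(2.0868,0.1987,4.9844) = e^{-i·2·2.0868}·d^4_{2,4}(0.1987)·e^{-i·4·4.9844}. Compute d first:
With c≡cos(β/2)=0.995071 and s≡sin(β/2)=0.099170, N=[720·2·40320·1]^{1/2}=7619.763776
k: max(0,(4)−(2))=2 … min(4+(4),4−(2))=2
  k=2: (−1)^0·7619.7638/(1440)·0.9951^6·0.0992^2 = +0.050520
d^4_{2,4}(0.1987) = +0.050520
D = (-0.513078+0.858342i)·(+0.050520)·(+0.464258-0.885700i) = +0.026373+0.043090i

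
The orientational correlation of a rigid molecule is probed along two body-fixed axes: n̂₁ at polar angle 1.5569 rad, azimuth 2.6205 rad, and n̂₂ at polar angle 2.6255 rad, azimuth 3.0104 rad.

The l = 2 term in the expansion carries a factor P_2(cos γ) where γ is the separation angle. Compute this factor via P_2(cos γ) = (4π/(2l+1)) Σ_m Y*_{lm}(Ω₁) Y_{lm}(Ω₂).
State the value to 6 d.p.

Term-by-term m-sum for l=2 (normalisation 4π/5 = 2.513274):
  m=-2: (0.194774, -0.333487) × (0.090849, 0.024400) = (0.025832, -0.025544)  (running Σ = (0.025832, -0.025544))
  m=-1: (-0.009310, 0.005344) × (0.328737, 0.043377) = (-0.003292, 0.001353)  (running Σ = (0.022540, -0.024192))
  m=0: (-0.315209, -0.000000) × (0.400363, 0.000000) = (-0.126198, -0.000000)  (running Σ = (-0.103658, -0.024192))
  m=1: (0.009310, 0.005344) × (-0.328737, 0.043377) = (-0.003292, -0.001353)  (running Σ = (-0.106950, -0.025544))
  m=2: (0.194774, 0.333487) × (0.090849, -0.024400) = (0.025832, 0.025544)  (running Σ = (-0.081118, 0.000000))
Σ over m = (-0.081118, 0.000000); ×(4π/5) → (-0.203872, 0.000000). Real part: -0.203872

-0.203872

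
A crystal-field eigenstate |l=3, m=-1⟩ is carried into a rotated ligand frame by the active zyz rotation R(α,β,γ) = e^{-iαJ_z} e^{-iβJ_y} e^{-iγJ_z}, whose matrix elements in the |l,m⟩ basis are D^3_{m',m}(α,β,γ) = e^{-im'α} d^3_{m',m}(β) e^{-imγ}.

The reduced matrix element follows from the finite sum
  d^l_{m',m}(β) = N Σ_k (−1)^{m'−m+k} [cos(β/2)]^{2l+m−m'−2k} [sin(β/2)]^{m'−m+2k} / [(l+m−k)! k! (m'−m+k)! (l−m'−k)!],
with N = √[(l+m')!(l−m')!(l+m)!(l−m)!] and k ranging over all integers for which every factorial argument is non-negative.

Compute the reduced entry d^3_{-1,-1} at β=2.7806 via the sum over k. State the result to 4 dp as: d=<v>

d=0.1731

d^3_{-1,-1}(β=2.7806) via the finite sum:
Half-angle: c=0.179518, s=0.983755. N=√(2·24·2·24)=48.000000
Admissible k: 0..2 (factorial args all ≥0)
  k=0: (−1)^0·48.0000/(48)·0.1795^6·0.9838^0 = +0.000033
  k=1: (−1)^1·48.0000/(6)·0.1795^4·0.9838^2 = -0.008041
  k=2: (−1)^2·48.0000/(8)·0.1795^2·0.9838^4 = +0.181098
d^3_{-1,-1}(2.7806) = +0.000033 -0.008041 +0.181098 = +0.173091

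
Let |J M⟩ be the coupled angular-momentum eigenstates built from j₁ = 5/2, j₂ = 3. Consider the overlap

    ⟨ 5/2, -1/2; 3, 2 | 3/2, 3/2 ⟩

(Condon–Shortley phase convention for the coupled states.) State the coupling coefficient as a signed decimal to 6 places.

√[4·4!1!2!/8! · 2!3!5!1!3!0!] = √(288/7)
  +(−1)^3/∏(3,1,0,2,1,0)! = -1/12  (running -1/12)
⟨..|..⟩ = √(288/7)·(-1/12) = -0.534522

−√(2/7) ≈ -0.534522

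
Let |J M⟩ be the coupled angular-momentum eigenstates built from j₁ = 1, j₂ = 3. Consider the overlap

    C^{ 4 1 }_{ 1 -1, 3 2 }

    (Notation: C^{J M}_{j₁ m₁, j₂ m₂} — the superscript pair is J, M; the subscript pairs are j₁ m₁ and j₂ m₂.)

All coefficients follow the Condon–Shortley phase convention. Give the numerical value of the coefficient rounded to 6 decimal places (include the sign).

+√(3/28) = +0.327327

j₁+j₂−J=0  J+j₁−j₂=2  J−j₁+j₂=6  j₁+j₂+J+1=9
(j₁±m₁, j₂±m₂, J±M) = (0,2,5,1,5,3)
P² = 43200/7
sum k=0..0:
  [0] +1/240 = 1/240
S = 1/240
C² = P²·S² = 3/28 ; C = +0.327327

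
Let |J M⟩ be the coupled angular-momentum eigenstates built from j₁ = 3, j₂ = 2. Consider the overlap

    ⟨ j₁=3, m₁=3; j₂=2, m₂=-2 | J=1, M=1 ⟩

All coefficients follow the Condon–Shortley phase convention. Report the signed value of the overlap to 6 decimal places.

+0.654654

triangle: 4!·2!·0!/7! = 48/5040
(j±m)!: 6!·0!·0!·4!·2!·0! = 34560
prefactor² = (2J+1)·Δ·N² = 6912/7
  k=0: +1/(0!·4!·0!·0!·2!·0!) = 1/48
Σ = 1/48  ⇒  CG² = 6912/7·(1/48)² = 3/7
CG = +√(3/7) = +0.654654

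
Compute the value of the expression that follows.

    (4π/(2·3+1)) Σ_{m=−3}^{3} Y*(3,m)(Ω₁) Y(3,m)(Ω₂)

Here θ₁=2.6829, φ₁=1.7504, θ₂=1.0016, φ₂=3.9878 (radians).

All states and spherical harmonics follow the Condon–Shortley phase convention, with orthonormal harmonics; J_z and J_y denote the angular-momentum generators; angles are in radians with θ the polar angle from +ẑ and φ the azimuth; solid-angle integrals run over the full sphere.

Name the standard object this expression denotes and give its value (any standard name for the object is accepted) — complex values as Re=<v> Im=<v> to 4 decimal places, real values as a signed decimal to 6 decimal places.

Legendre polynomial (addition theorem), +0.161347

This sum is the spherical-harmonic addition theorem: it equals the Legendre polynomial P_l(cos γ) of the angle γ between the two directions.
Term-by-term m-sum for l=3 (normalisation 4π/7 = 1.795196):
  m=-3: (0.018584, -0.031086) × (0.205385, 0.141409) = (0.008213, -0.003757)  (running Σ = (0.008213, -0.003757))
  m=-2: (0.168184, 0.063153) × (-0.047413, -0.387924) = (0.016524, -0.068237)  (running Σ = (0.024737, -0.071994))
  m=-1: (-0.077193, 0.425164) × (-0.081624, 0.092208) = (-0.032903, -0.041821)  (running Σ = (-0.008165, -0.113815))
  m=0: (-0.341209, -0.000000) × (-0.311269, 0.000000) = (0.106208, 0.000000)  (running Σ = (0.098042, -0.113815))
  m=1: (0.077193, 0.425164) × (0.081624, 0.092208) = (-0.032903, 0.041821)  (running Σ = (0.065140, -0.071994))
  m=2: (0.168184, -0.063153) × (-0.047413, 0.387924) = (0.016524, 0.068237)  (running Σ = (0.081664, -0.003757))
  m=3: (-0.018584, -0.031086) × (-0.205385, 0.141409) = (0.008213, 0.003757)  (running Σ = (0.089877, -0.000000))
Σ over m = (0.089877, -0.000000); ×(4π/7) → (0.161347, -0.000000). Real part: 0.161347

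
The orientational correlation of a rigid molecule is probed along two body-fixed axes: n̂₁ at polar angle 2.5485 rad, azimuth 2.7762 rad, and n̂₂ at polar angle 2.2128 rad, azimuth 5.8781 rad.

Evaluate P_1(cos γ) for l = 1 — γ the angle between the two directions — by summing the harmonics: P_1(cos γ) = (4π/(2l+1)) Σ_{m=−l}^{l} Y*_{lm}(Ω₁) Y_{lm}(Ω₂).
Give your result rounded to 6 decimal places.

0.049244

Summing Y*_{l m}(θ₁,φ₁)·Y_{l m}(θ₂,φ₂) over m ∈ [−1, 1]; prefactor 4π/(2·1+1) = 4.188790:
  m=-1: (-0.18036 + 0.06900j) × (0.25431 + 0.10905j) = -0.05339 - 0.00212j  (running Σ = -0.05339 - 0.00212j)
  m=0: (-0.40516 + 0.00000j) × (-0.29258 + 0.00000j) = 0.11854 + 0.00000j  (running Σ = 0.06515 - 0.00212j)
  m=1: (0.18036 + 0.06900j) × (-0.25431 + 0.10905j) = -0.05339 + 0.00212j  (running Σ = 0.01176 + 0.00000j)
Accumulated sum 0.01176 + 0.00000j; after 4π/(2l+1) scaling, 0.04924 + 0.00000j ⇒ P_1 = 0.049244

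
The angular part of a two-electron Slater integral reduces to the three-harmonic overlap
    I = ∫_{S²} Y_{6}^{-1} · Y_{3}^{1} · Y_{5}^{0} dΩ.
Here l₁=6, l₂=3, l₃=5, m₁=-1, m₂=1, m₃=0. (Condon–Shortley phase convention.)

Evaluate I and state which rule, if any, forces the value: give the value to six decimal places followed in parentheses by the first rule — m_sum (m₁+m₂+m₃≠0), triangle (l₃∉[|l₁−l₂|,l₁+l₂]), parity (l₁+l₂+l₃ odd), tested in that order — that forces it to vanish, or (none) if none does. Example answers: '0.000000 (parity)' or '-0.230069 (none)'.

-0.077843 (none)

Rules hold: Σm=0, L=14 even, 3≤5≤9.
N = 13·7·11 = 1001
Δ = 4!·8!·2!/15! = 1/675675
Racah Σ t=1..3: t=1:−1/8640 t=2:+1/2304 t=3:−1/8640 = 7/34560
⇒ 3j(6 3 5; 0 0 0)² = 7/429, sgn -1
Racah Σ t=2..4: t=2:+1/5760 t=3:−1/3456 t=4:+1/34560 = -1/11520
⇒ 3j(6 3 5; -1 1 0)² = 2/429, sgn +1
4πI² = N·(3j₀)²·(3jₘ)² = 98/1287
I = -1·√(0.0761461/4π) = -0.07784287
No selection rule forces the value: the integral is nonzero (none).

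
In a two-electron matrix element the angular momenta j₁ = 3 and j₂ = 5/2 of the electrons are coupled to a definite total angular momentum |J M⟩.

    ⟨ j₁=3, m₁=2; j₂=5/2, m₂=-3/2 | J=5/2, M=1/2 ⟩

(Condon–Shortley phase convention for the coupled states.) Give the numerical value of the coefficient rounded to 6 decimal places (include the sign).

j₁+j₂−J=3  J+j₁−j₂=3  J−j₁+j₂=2  j₁+j₂+J+1=9
(j₁±m₁, j₂±m₂, J±M) = (5,1,1,4,3,2)
P² = 288/7
sum k=0..1:
  [0] +1/12 = 1/12
  [1] −1/24 = -1/24
S = 1/24
C² = P²·S² = 1/14 ; C = +0.267261

+0.267261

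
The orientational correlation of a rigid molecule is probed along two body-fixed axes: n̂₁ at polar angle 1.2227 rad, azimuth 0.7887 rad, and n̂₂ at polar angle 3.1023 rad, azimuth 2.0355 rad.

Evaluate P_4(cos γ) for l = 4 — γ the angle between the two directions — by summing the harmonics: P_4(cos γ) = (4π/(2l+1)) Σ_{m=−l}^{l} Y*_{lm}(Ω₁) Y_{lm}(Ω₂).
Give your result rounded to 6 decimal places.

0.020189

Term-by-term m-sum for l=4 (normalisation 4π/9 = 1.396263):
  term(m=-4) = 0.00000 + 0.00000j   from Y*(Ω₁)=-0.34551 - 0.00456j, Y(Ω₂)=-0.00000 - 0.00000j
  term(m=-3) = 0.00002 - 0.00002j   from Y*(Ω₁)=-0.25325 + 0.24828j, Y(Ω₂)=-0.00007 - 0.00001j
  term(m=-2) = 0.00014 + 0.00010j   from Y*(Ω₁)=0.00036 - 0.05484j, Y(Ω₂)=-0.00185 + 0.00248j
  term(m=-1) = 0.00782 - 0.02328j   from Y*(Ω₁)=-0.23365 - 0.23520j, Y(Ω₂)=0.03320 + 0.06622j
  term(m=+0) = -0.00149 + 0.00000j   from Y*(Ω₁)=-0.00178 + 0.00000j, Y(Ω₂)=0.83976 + 0.00000j
  term(m=+1) = 0.00782 + 0.02328j   from Y*(Ω₁)=0.23365 - 0.23520j, Y(Ω₂)=-0.03320 + 0.06622j
  term(m=+2) = 0.00014 - 0.00010j   from Y*(Ω₁)=0.00036 + 0.05484j, Y(Ω₂)=-0.00185 - 0.00248j
  term(m=+3) = 0.00002 + 0.00002j   from Y*(Ω₁)=0.25325 + 0.24828j, Y(Ω₂)=0.00007 - 0.00001j
  term(m=+4) = 0.00000 - 0.00000j   from Y*(Ω₁)=-0.34551 + 0.00456j, Y(Ω₂)=-0.00000 + 0.00000j
Total Σ_m = 0.01446 - 0.00000j. Multiply by 1.396263: 0.02019 - 0.00000j. P_4(cos γ) = 0.020189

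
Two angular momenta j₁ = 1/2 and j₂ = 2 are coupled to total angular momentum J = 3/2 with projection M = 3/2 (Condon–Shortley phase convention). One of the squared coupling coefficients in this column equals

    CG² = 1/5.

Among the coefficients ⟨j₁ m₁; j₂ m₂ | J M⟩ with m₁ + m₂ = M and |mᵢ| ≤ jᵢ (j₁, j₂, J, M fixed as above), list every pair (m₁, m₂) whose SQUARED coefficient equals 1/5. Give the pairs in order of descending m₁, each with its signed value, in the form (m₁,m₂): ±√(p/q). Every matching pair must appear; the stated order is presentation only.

Admissible pairs with m₁+m₂ = M = 3/2: (-1/2,2), (1/2,1)
  (m₁,m₂)=(1/2,1): CG² = 1/5, CG = +√(1/5)   ← matches the target
  (m₁,m₂)=(-1/2,2): CG² = 4/5, CG = −√(4/5)
Pairs with CG² = 1/5: (1/2,1): +√(1/5)

(1/2,1): +√(1/5)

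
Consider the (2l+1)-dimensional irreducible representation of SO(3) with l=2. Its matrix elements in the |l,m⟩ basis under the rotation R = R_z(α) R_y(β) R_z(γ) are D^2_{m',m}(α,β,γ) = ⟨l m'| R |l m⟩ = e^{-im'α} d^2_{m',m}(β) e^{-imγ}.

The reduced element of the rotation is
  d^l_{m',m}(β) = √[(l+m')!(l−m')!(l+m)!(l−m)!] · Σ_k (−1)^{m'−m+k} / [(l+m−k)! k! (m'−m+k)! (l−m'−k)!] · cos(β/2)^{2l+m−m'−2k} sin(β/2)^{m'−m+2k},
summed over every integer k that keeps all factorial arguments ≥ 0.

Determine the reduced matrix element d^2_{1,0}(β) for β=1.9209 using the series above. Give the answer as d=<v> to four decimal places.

d^2_{1,0}(β=1.9209) via the finite sum:
c=cos(1.920900/2)=0.573151, s=sin(1.920900/2)=0.819450; N=√[6·1·2·2]=4.898979
k: max(0,(0)−(1))=0 … min(2+(0),2−(1))=1
  k=0: (−1)^1·4.8990/(2)·0.5732^3·0.8194^1 = -0.377925
  k=1: (−1)^2·4.8990/(2)·0.5732^1·0.8194^3 = +0.772523
d^2_{1,0}(1.9209) = -0.377925 +0.772523 = +0.394598

d=0.3946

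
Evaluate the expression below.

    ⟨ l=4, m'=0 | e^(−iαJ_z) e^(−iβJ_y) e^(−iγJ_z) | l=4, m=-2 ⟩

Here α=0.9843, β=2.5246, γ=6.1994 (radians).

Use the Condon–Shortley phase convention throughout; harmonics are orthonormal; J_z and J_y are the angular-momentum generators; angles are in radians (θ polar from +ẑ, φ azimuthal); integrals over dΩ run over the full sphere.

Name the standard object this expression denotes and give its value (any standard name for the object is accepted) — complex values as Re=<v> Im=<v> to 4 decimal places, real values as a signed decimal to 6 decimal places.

Wigner D-matrix element, Re=0.4771 Im=-0.0807

This is a Wigner D-matrix element — the rotation-matrix element ⟨l m'| R(α,β,γ) |l m⟩ in the angular-momentum basis.
First d^4_{0,-2}(β=2.5246), then the phase factors e^{-i(0)α} and e^{-i(-2)γ}:
c=cos(2.524600/2)=0.303626, s=sin(2.524600/2)=0.952791; N=√[24·24·2·720]=910.735966
The bounds max(0,m−m')=0 and min(l+m,l−m')=2 give 3 terms
  k=0: (−1)^2·910.7360/(96)·0.3036^6·0.9528^2 = +0.006748
  k=1: (−1)^3·910.7360/(36)·0.3036^4·0.9528^4 = -0.177190
  k=2: (−1)^4·910.7360/(96)·0.3036^2·0.9528^6 = +0.654314
d^4_{0,-2}(2.5246) = +0.006748 -0.177190 +0.654314 = +0.483872
Phases: e^{-i·(0)·0.9843}=+1.000000+0.000000i, e^{-i·(-2)·6.1994}=+0.985993-0.166787i ⇒ D=+0.477095-0.080704i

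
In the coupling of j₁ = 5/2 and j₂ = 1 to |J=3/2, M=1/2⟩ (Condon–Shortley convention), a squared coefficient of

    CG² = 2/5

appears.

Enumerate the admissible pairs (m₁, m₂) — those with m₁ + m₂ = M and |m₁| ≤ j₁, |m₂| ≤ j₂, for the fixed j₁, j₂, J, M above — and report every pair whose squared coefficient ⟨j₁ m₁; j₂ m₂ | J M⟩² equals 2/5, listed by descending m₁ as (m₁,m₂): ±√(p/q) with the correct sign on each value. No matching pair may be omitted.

(3/2,-1): +√(2/5); (1/2,0): −√(2/5)

Admissible pairs with m₁+m₂ = M = 1/2: (-1/2,1), (1/2,0), (3/2,-1)
  (m₁,m₂)=(3/2,-1): CG² = 2/5, CG = +√(2/5)   ← matches the target
  (m₁,m₂)=(1/2,0): CG² = 2/5, CG = −√(2/5)   ← matches the target
  (m₁,m₂)=(-1/2,1): CG² = 1/5, CG = +√(1/5)
Pairs with CG² = 2/5: (3/2,-1): +√(2/5); (1/2,0): −√(2/5)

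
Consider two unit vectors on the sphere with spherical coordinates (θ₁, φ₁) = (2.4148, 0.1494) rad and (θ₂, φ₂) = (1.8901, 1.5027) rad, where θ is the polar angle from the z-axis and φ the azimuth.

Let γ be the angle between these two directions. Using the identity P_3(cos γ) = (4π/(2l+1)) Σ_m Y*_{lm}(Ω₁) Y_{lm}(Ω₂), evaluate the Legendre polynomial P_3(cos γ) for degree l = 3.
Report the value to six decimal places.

-0.428707

Addition theorem: P_3(cos γ) = (4π/7) Σ_m Y*_{lm}(Ω₁) Y_{lm}(Ω₂), m = −3…3:
  term(m=-3) = -0.026540+0.034732i   from Y*(Ω₁)=+0.110317+0.053044i, Y(Ω₂)=-0.072445+0.349675i
  term(m=-2) = -0.088439-0.041095i   from Y*(Ω₁)=-0.322271-0.099267i, Y(Ω₂)=+0.286518+0.039265i
  term(m=-1) = -0.012929+0.058505i   from Y*(Ω₁)=+0.380613+0.057290i, Y(Ω₂)=-0.010592+0.155307i
  term(m=+0) = +0.017008+0.000000i   from Y*(Ω₁)=+0.057907-0.000000i, Y(Ω₂)=+0.293712+0.000000i
  term(m=+1) = -0.012929-0.058505i   from Y*(Ω₁)=-0.380613+0.057290i, Y(Ω₂)=+0.010592+0.155307i
  term(m=+2) = -0.088439+0.041095i   from Y*(Ω₁)=-0.322271+0.099267i, Y(Ω₂)=+0.286518-0.039265i
  term(m=+3) = -0.026540-0.034732i   from Y*(Ω₁)=-0.110317+0.053044i, Y(Ω₂)=+0.072445+0.349675i
Accumulated sum -0.238808+0.000000i; after 4π/(2l+1) scaling, -0.428707+0.000000i ⇒ P_3 = -0.428707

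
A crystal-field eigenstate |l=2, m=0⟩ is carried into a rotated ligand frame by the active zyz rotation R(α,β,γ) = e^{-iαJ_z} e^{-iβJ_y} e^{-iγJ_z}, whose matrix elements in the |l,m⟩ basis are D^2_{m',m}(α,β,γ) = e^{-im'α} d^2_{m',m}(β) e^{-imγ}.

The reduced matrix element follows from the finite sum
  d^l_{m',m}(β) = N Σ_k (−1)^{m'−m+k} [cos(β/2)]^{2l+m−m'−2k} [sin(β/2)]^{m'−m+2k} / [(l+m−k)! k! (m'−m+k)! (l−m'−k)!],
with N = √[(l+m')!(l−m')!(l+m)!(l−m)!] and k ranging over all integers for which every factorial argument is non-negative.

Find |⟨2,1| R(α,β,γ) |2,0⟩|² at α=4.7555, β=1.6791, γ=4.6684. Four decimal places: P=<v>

P=0.0173

Split into d^2_{1,0}(β=1.6791) × two z-phases.
Half-angle: c=0.667798, s=0.744343. N=√(6·1·2·2)=4.898979
The bounds max(0,m−m')=0 and min(l+m,l−m')=1 give 2 terms
  k=0: (−1)^1·4.8990/(2)·0.6678^3·0.7443^1 = -0.542980
  k=1: (−1)^2·4.8990/(2)·0.6678^1·0.7443^3 = +0.674589
d^2_{1,0}(1.6791) = -0.542980 +0.674589 = +0.131610
|D^2_{1,0}|² = |d^2_{1,0}(β)|² = (+0.131610)² = 0.017321 (the z-rotation phases have unit modulus)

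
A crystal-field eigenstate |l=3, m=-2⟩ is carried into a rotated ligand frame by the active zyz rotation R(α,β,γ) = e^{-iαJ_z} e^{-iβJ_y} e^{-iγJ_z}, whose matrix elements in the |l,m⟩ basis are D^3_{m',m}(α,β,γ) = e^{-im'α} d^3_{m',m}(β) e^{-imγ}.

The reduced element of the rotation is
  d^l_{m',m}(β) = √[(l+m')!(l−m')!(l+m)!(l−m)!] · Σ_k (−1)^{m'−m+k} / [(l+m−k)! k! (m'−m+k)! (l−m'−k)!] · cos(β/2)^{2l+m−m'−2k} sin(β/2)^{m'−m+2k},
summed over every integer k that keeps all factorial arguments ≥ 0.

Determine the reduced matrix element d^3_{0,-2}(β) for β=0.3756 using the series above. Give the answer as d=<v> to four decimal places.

d^3_{0,-2}(β=0.3756) via the finite sum:
c=cos(0.375600/2)=0.982417, s=sin(0.375600/2)=0.186698; N=√[6·6·1·120]=65.726707
The bounds max(0,m−m')=0 and min(l+m,l−m')=1 give 2 terms
  k=0: (−1)^2·65.7267/(12)·0.9824^4·0.1867^2 = +0.177838
  k=1: (−1)^3·65.7267/(12)·0.9824^2·0.1867^4 = -0.006423
d^3_{0,-2}(0.3756) = +0.177838 -0.006423 = +0.171415

d=0.1714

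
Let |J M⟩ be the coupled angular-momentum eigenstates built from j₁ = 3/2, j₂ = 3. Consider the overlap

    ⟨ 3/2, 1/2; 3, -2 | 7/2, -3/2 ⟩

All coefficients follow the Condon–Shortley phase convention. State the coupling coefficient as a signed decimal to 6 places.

√[8·1!2!5!/9! · 2!1!1!5!2!5!] = √(6400/21)
  +(−1)^0/∏(0,1,1,1,1,4)! = 1/24  (running 1/24)
  +(−1)^1/∏(1,0,0,0,2,5)! = -1/240  (running 3/80)
⟨..|..⟩ = √(6400/21)·(3/80) = +0.654654

+0.654654  (= +√(3/7))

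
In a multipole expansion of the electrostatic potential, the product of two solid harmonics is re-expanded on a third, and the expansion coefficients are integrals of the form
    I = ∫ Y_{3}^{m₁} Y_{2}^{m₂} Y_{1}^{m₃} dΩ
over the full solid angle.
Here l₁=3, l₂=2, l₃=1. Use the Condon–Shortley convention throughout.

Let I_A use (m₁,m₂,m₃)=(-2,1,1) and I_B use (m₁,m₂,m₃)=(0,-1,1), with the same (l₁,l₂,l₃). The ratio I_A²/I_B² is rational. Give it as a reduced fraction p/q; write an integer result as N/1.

10/3

Same 3,2,1: normalisation and zero-m 3j drop out of the ratio.
A: Δ: 4! 2! 0! / 7! → 1/105; sum: t=3:−1/12 = -1/12; 3j²(3 2 1; -2 1 1) = Δ·Π!·Σ² = 2/21  (sign -1)
B: Δ: 4! 2! 0! / 7! → 1/105; sum: t=1:−1/12 = -1/12; 3j²(3 2 1; 0 -1 1) = Δ·Π!·Σ² = 1/35  (sign -1)
I_A²/I_B² = (2/21)/(1/35) = 10/3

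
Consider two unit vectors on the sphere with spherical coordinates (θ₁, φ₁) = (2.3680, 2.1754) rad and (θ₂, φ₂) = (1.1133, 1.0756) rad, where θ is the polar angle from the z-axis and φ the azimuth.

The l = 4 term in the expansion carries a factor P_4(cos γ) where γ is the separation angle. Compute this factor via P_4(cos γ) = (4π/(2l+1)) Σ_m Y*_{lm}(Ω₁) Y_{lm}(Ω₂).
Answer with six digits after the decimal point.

0.371273

Term-by-term m-sum for l=4 (normalisation 4π/9 = 1.396263):
  m=-4: Y*=-0.079072+0.069798i  Y=-0.114278+0.262940i  product -0.009316-0.028768i
  m=-3: Y*=-0.296470-0.073499i  Y=-0.397790+0.033977i  product +0.120430+0.019164i
  m=-2: Y*=-0.149208-0.394503i  Y=-0.053998-0.082345i  product -0.024429+0.033589i
  m=-1: Y*=+0.078319-0.113355i  Y=-0.145597+0.269583i  product +0.019156+0.037617i
  m=+0: Y*=-0.337043-0.000000i  Y=-0.160878+0.000000i  product +0.054223+0.000000i
  m=+1: Y*=-0.078319-0.113355i  Y=+0.145597+0.269583i  product +0.019156-0.037617i
  m=+2: Y*=-0.149208+0.394503i  Y=-0.053998+0.082345i  product -0.024429-0.033589i
  m=+3: Y*=+0.296470-0.073499i  Y=+0.397790+0.033977i  product +0.120430-0.019164i
  m=+4: Y*=-0.079072-0.069798i  Y=-0.114278-0.262940i  product -0.009316+0.028768i
Total Σ_m = +0.265904+0.000000i. Multiply by 1.396263: +0.371273+0.000000i. P_4(cos γ) = 0.371273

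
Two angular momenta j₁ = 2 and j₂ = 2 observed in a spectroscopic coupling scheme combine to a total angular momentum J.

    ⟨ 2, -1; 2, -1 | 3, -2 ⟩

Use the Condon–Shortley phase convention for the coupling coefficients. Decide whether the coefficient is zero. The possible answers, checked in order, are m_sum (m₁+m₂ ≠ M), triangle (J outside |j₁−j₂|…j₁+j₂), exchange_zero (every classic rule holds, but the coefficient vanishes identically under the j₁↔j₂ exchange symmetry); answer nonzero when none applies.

m-sum: m₁+m₂ = -1+(-1) = -2, M = -2  ✓
triangle: |j₁−j₂| = 0 ≤ J = 3 ≤ j₁+j₂ = 4  ✓
exchange: j₁=j₂ and m₁=m₂, and (−1)^(j₁+j₂−J) = (−1)^1 = −1 forces ⟨j₁m₁;j₂m₂|JM⟩ = −⟨j₂m₂;j₁m₁|JM⟩ = −⟨j₁m₁;j₂m₂|JM⟩ ⇒ the coefficient vanishes identically
Racah sum check: Σ_k collapses to 0 ⇒ CG = 0

exchange_zero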